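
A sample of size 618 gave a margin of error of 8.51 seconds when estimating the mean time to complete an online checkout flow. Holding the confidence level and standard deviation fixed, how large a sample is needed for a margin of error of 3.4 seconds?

3872

Margin of error scales as 1/√n, so n₂ = n₁·(E₁/E₂)².
n₂ = 618 × (8.51/3.4)² = 618 × 6.265 = 3871.77
Round up: n₂ = 3872.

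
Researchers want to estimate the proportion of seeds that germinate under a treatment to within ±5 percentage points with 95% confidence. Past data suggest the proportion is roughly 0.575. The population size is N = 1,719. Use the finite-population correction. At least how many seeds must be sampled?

For a proportion with margin E = 0.05 at 95% confidence, z = 1.960.
n = p̂(1−p̂)(z/E)² = 0.575 × 0.425 × (1.960/0.05)² = 375.52 — call this n₀.
Finite-population correction with N = 1,719: n = n₀ / (1 + (n₀−1)/N) = 375.52 / 1.218 = 308.31
Round up: n = 309.

309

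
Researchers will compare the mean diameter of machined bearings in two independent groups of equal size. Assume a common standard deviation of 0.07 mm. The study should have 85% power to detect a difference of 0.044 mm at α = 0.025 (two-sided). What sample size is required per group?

55 per group

For two equal groups, n per group = 2·((z_{α/2} + z_β)·σ/δ)².
z_{α/2} = 2.241; z_β = 1.036 (power 85%).
n = 2 × (3.277 × 0.07 / 0.044)² = 2 × 27.18 = 54.36
Round up: n = 55 per group.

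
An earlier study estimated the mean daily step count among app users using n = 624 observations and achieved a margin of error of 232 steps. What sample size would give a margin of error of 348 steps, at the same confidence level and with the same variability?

Margin of error scales as 1/√n, so n₂ = n₁·(E₁/E₂)².
n₂ = 624 × (232/348)² = 624 × 0.4444 = 277.31
Round up: n₂ = 278.

278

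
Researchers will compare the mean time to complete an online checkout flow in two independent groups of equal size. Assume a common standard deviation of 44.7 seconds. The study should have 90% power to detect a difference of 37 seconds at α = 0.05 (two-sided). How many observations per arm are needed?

For two equal groups, n per group = 2·((z_{α/2} + z_β)·σ/δ)².
z_{α/2} = 1.960; z_β = 1.282 (power 90%).
n = 2 × (3.242 × 44.7 / 37)² = 2 × 15.34 = 30.68
Round up: n = 31 per group.

31 per group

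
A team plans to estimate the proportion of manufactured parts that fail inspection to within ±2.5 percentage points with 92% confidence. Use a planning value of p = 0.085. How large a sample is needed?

n = 382

For a proportion with margin E = 0.025 at 92% confidence, z = 1.751.
n = p̂(1−p̂)(z/E)² = 0.085 × 0.915 × (1.751/0.025)² = 381.53
Round up: n = 382.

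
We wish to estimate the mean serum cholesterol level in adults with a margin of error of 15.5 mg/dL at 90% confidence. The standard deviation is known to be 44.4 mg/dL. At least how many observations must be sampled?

For a mean, the margin of error is E = z·σ/√n, so n = (zσ/E)².
At 90% confidence, z = 1.645.
n = (1.645 × 44.4 / 15.5)² = 22.20
Round up: n = 23.

23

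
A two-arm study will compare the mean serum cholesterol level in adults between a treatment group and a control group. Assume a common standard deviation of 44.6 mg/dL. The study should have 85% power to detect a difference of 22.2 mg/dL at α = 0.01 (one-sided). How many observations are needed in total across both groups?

For two equal groups, n per group = 2·((z_α + z_β)·σ/δ)².
z_α = 2.326; z_β = 1.036 (power 85%).
n = 2 × (3.362 × 44.6 / 22.2)² = 2 × 45.62 = 91.24
Round up: n = 92 per group.
Total across both groups: 2 × 92 = 184.

184 total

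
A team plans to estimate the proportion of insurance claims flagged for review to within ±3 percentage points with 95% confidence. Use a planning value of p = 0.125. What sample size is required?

467

For a proportion with margin E = 0.03 at 95% confidence, z = 1.960.
n = p̂(1−p̂)(z/E)² = 0.125 × 0.875 × (1.960/0.03)² = 466.86
Round up: n = 467.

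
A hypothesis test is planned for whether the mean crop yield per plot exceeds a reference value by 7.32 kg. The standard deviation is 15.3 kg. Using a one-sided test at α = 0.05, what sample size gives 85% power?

n = 32

For a one-sample z-test, n = ((z_α + z_β)·σ/δ)².
z_α = 1.645 (one-sided α = 0.05); z_β = 1.036 (power 85% → β = 0.15).
n = (2.681 × 15.3 / 7.32)² = 31.40
Round up: n = 32.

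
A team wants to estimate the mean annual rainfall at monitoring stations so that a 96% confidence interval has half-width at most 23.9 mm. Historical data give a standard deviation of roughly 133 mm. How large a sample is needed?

For a mean, the margin of error is E = z·σ/√n, so n = (zσ/E)².
At 96% confidence, z = 2.054.
n = (2.054 × 133 / 23.9)² = 130.65
Round up: n = 131.

131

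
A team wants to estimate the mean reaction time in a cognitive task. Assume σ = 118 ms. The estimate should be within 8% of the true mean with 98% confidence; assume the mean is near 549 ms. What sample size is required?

40

For a mean, the margin of error is E = z·σ/√n, so n = (zσ/E)².
At 98% confidence, z = 2.326.
E = 8% of 549 = 43.92 ms.
n = (2.326 × 118 / 43.92)² = 39.05
Round up: n = 40.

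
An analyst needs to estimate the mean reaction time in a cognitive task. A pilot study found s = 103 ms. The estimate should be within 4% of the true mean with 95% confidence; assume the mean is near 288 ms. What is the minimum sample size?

For a mean, the margin of error is E = z·σ/√n, so n = (zσ/E)².
At 95% confidence, z = 1.960.
E = 4% of 288 = 11.52 ms.
n = (1.960 × 103 / 11.52)² = 307.10
Round up: n = 308.

308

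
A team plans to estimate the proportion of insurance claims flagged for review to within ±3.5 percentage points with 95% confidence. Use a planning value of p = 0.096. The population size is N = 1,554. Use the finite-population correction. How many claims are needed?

For a proportion with margin E = 0.035 at 95% confidence, z = 1.960.
n = p̂(1−p̂)(z/E)² = 0.096 × 0.904 × (1.960/0.035)² = 272.15 — call this n₀.
Finite-population correction with N = 1,554: n = n₀ / (1 + (n₀−1)/N) = 272.15 / 1.174 = 231.81
Round up: n = 232.

n = 232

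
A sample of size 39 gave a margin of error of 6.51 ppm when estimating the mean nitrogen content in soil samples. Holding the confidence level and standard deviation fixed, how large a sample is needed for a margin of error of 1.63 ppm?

623

Margin of error scales as 1/√n, so n₂ = n₁·(E₁/E₂)².
n₂ = 39 × (6.51/1.63)² = 39 × 15.95 = 622.05
Round up: n₂ = 623.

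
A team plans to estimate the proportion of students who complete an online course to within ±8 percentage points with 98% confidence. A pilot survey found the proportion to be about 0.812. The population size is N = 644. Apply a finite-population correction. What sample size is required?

For a proportion with margin E = 0.08 at 98% confidence, z = 2.326.
n = p̂(1−p̂)(z/E)² = 0.812 × 0.188 × (2.326/0.08)² = 129.05 — call this n₀.
Finite-population correction with N = 644: n = n₀ / (1 + (n₀−1)/N) = 129.05 / 1.199 = 107.63
Round up: n = 108.

108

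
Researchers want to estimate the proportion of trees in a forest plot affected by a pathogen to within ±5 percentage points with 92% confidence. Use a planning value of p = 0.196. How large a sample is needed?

For a proportion with margin E = 0.05 at 92% confidence, z = 1.751.
n = p̂(1−p̂)(z/E)² = 0.196 × 0.804 × (1.751/0.05)² = 193.26
Round up: n = 194.

194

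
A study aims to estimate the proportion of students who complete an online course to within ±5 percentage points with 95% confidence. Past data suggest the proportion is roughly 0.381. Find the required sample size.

For a proportion with margin E = 0.05 at 95% confidence, z = 1.960.
n = p̂(1−p̂)(z/E)² = 0.381 × 0.619 × (1.960/0.05)² = 362.40
Round up: n = 363.

n = 363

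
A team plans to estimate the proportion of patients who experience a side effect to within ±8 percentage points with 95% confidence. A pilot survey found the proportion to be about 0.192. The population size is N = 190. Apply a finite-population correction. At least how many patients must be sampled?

63

For a proportion with margin E = 0.08 at 95% confidence, z = 1.960.
n = p̂(1−p̂)(z/E)² = 0.192 × 0.808 × (1.960/0.08)² = 93.12 — call this n₀.
Finite-population correction with N = 190: n = n₀ / (1 + (n₀−1)/N) = 93.12 / 1.485 = 62.71
Round up: n = 63.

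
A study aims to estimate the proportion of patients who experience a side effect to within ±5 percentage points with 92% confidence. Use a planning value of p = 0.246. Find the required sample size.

228

For a proportion with margin E = 0.05 at 92% confidence, z = 1.751.
n = p̂(1−p̂)(z/E)² = 0.246 × 0.754 × (1.751/0.05)² = 227.48
Round up: n = 228.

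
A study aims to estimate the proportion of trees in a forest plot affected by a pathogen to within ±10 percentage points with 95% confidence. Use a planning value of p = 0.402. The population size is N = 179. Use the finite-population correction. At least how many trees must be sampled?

For a proportion with margin E = 0.1 at 95% confidence, z = 1.960.
n = p̂(1−p̂)(z/E)² = 0.402 × 0.598 × (1.960/0.1)² = 92.35 — call this n₀.
Finite-population correction with N = 179: n = n₀ / (1 + (n₀−1)/N) = 92.35 / 1.51 = 61.16
Round up: n = 62.

62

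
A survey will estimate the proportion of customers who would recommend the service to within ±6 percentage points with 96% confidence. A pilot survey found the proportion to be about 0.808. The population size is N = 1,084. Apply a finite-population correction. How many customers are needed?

For a proportion with margin E = 0.06 at 96% confidence, z = 2.054.
n = p̂(1−p̂)(z/E)² = 0.808 × 0.192 × (2.054/0.06)² = 181.81 — call this n₀.
Finite-population correction with N = 1,084: n = n₀ / (1 + (n₀−1)/N) = 181.81 / 1.167 = 155.79
Round up: n = 156.

156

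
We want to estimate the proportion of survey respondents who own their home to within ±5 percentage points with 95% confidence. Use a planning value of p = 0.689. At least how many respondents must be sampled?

n = 330

For a proportion with margin E = 0.05 at 95% confidence, z = 1.960.
n = p̂(1−p̂)(z/E)² = 0.689 × 0.311 × (1.960/0.05)² = 329.27
Round up: n = 330.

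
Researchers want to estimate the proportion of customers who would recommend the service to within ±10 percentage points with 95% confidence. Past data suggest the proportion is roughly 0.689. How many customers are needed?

83

For a proportion with margin E = 0.1 at 95% confidence, z = 1.960.
n = p̂(1−p̂)(z/E)² = 0.689 × 0.311 × (1.960/0.1)² = 82.32
Round up: n = 83.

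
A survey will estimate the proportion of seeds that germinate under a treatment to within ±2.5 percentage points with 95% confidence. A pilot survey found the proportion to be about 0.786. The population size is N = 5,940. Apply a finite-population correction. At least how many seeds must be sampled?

n = 881

For a proportion with margin E = 0.025 at 95% confidence, z = 1.960.
n = p̂(1−p̂)(z/E)² = 0.786 × 0.214 × (1.960/0.025)² = 1033.88 — call this n₀.
Finite-population correction with N = 5,940: n = n₀ / (1 + (n₀−1)/N) = 1033.88 / 1.174 = 880.65
Round up: n = 881.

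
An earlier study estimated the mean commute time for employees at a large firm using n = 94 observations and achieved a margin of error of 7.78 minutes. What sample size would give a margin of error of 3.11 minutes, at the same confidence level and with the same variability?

589

Margin of error scales as 1/√n, so n₂ = n₁·(E₁/E₂)².
n₂ = 94 × (7.78/3.11)² = 94 × 6.258 = 588.25
Round up: n₂ = 589.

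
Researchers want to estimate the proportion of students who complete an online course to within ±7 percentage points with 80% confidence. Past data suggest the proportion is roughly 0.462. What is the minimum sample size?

84

For a proportion with margin E = 0.07 at 80% confidence, z = 1.282.
n = p̂(1−p̂)(z/E)² = 0.462 × 0.538 × (1.282/0.07)² = 83.37
Round up: n = 84.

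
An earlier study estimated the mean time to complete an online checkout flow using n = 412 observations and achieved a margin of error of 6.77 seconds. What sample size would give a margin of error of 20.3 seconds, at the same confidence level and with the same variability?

Margin of error scales as 1/√n, so n₂ = n₁·(E₁/E₂)².
n₂ = 412 × (6.77/20.3)² = 412 × 0.1112 = 45.81
Round up: n₂ = 46.

46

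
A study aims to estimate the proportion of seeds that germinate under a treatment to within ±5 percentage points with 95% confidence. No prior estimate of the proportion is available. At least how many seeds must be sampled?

385

For a proportion with margin E = 0.05 at 95% confidence, z = 1.960.
With no prior estimate, use p = 0.5, which maximizes p(1−p) at 0.25.
n = 0.25 × (z/E)² = 0.25 × (1.960/0.05)² = 384.16
Round up: n = 385.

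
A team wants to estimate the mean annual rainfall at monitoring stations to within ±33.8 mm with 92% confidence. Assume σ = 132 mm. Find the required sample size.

For a mean, the margin of error is E = z·σ/√n, so n = (zσ/E)².
At 92% confidence, z = 1.751.
n = (1.751 × 132 / 33.8)² = 46.76
Round up: n = 47.

47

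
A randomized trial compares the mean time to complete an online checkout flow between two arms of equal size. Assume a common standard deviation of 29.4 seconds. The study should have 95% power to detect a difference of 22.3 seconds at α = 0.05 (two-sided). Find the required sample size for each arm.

46 per group

For two equal groups, n per group = 2·((z_{α/2} + z_β)·σ/δ)².
z_{α/2} = 1.960; z_β = 1.645 (power 95%).
n = 2 × (3.605 × 29.4 / 22.3)² = 2 × 22.59 = 45.18
Round up: n = 46 per group.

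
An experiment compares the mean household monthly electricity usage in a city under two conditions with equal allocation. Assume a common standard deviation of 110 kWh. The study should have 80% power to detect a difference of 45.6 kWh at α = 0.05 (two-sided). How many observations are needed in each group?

For two equal groups, n per group = 2·((z_{α/2} + z_β)·σ/δ)².
z_{α/2} = 1.960; z_β = 0.842 (power 80%).
n = 2 × (2.802 × 110 / 45.6)² = 2 × 45.69 = 91.38
Round up: n = 92 per group.

92 per group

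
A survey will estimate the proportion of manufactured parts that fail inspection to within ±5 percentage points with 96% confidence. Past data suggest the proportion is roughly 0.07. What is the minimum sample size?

110

For a proportion with margin E = 0.05 at 96% confidence, z = 2.054.
n = p̂(1−p̂)(z/E)² = 0.07 × 0.93 × (2.054/0.05)² = 109.86
Round up: n = 110.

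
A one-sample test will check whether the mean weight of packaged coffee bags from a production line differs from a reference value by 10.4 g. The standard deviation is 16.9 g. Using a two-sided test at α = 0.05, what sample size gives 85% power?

For a one-sample z-test, n = ((z_{α/2} + z_β)·σ/δ)².
z_{α/2} = 1.960 (two-sided α = 0.05); z_β = 1.036 (power 85% → β = 0.15).
n = (2.996 × 16.9 / 10.4)² = 23.70
Round up: n = 24.

24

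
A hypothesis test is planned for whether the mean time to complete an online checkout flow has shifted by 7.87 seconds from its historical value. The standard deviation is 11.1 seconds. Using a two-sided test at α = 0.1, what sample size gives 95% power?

For a one-sample z-test, n = ((z_{α/2} + z_β)·σ/δ)².
z_{α/2} = 1.645 (two-sided α = 0.1); z_β = 1.645 (power 95% → β = 0.05).
n = (3.290 × 11.1 / 7.87)² = 21.53
Round up: n = 22.

22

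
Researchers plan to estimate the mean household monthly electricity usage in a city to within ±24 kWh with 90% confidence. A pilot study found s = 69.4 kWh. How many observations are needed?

23

For a mean, the margin of error is E = z·σ/√n, so n = (zσ/E)².
At 90% confidence, z = 1.645.
n = (1.645 × 69.4 / 24)² = 22.63
Round up: n = 23.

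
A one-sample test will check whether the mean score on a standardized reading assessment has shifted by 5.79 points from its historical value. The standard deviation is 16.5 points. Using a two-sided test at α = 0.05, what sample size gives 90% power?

86

For a one-sample z-test, n = ((z_{α/2} + z_β)·σ/δ)².
z_{α/2} = 1.960 (two-sided α = 0.05); z_β = 1.282 (power 90% → β = 0.1).
n = (3.242 × 16.5 / 5.79)² = 85.36
Round up: n = 86.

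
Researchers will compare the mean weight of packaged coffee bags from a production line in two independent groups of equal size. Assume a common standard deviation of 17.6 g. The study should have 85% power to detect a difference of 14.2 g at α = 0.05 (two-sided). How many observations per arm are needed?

28 per group

For two equal groups, n per group = 2·((z_{α/2} + z_β)·σ/δ)².
z_{α/2} = 1.960; z_β = 1.036 (power 85%).
n = 2 × (2.996 × 17.6 / 14.2)² = 2 × 13.79 = 27.58
Round up: n = 28 per group.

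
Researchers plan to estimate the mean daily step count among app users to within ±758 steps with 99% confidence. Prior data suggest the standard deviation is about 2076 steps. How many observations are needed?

For a mean, the margin of error is E = z·σ/√n, so n = (zσ/E)².
At 99% confidence, z = 2.576.
n = (2.576 × 2076 / 758)² = 49.77
Round up: n = 50.

50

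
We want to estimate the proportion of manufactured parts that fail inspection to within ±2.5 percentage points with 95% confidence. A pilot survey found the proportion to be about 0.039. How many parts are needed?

n = 231

For a proportion with margin E = 0.025 at 95% confidence, z = 1.960.
n = p̂(1−p̂)(z/E)² = 0.039 × 0.961 × (1.960/0.025)² = 230.37
Round up: n = 231.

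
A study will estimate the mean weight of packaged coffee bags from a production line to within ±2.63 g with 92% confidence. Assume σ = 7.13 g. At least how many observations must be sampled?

n = 23

For a mean, the margin of error is E = z·σ/√n, so n = (zσ/E)².
At 92% confidence, z = 1.751.
n = (1.751 × 7.13 / 2.63)² = 22.53
Round up: n = 23.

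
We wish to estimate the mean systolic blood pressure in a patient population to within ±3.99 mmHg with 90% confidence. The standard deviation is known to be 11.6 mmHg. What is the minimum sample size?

For a mean, the margin of error is E = z·σ/√n, so n = (zσ/E)².
At 90% confidence, z = 1.645.
n = (1.645 × 11.6 / 3.99)² = 22.87
Round up: n = 23.

23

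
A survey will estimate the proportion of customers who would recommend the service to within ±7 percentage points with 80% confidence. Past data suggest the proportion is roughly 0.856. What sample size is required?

42

For a proportion with margin E = 0.07 at 80% confidence, z = 1.282.
n = p̂(1−p̂)(z/E)² = 0.856 × 0.144 × (1.282/0.07)² = 41.34
Round up: n = 42.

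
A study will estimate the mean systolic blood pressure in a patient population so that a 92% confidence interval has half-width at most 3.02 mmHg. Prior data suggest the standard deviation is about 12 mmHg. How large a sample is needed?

49

For a mean, the margin of error is E = z·σ/√n, so n = (zσ/E)².
At 92% confidence, z = 1.751.
n = (1.751 × 12 / 3.02)² = 48.41
Round up: n = 49.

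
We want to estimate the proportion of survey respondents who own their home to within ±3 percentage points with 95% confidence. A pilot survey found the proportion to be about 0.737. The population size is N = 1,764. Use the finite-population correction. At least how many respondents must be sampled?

564

For a proportion with margin E = 0.03 at 95% confidence, z = 1.960.
n = p̂(1−p̂)(z/E)² = 0.737 × 0.263 × (1.960/0.03)² = 827.36 — call this n₀.
Finite-population correction with N = 1,764: n = n₀ / (1 + (n₀−1)/N) = 827.36 / 1.468 = 563.60
Round up: n = 564.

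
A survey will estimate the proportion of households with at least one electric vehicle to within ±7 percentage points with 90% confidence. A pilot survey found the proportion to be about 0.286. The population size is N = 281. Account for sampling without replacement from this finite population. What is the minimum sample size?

n = 81

For a proportion with margin E = 0.07 at 90% confidence, z = 1.645.
n = p̂(1−p̂)(z/E)² = 0.286 × 0.714 × (1.645/0.07)² = 112.77 — call this n₀.
Finite-population correction with N = 281: n = n₀ / (1 + (n₀−1)/N) = 112.77 / 1.398 = 80.67
Round up: n = 81.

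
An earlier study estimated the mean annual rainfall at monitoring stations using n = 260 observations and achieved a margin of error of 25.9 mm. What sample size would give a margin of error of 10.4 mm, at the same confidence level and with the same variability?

Margin of error scales as 1/√n, so n₂ = n₁·(E₁/E₂)².
n₂ = 260 × (25.9/10.4)² = 260 × 6.202 = 1612.52
Round up: n₂ = 1613.

n = 1613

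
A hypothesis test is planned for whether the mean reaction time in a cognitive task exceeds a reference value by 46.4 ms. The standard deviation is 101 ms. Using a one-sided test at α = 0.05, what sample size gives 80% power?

For a one-sample z-test, n = ((z_α + z_β)·σ/δ)².
z_α = 1.645 (one-sided α = 0.05); z_β = 0.842 (power 80% → β = 0.2).
n = (2.487 × 101 / 46.4)² = 29.31
Round up: n = 30.

n = 30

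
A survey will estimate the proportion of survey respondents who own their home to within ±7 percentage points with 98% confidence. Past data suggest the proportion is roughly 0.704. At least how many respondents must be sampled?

For a proportion with margin E = 0.07 at 98% confidence, z = 2.326.
n = p̂(1−p̂)(z/E)² = 0.704 × 0.296 × (2.326/0.07)² = 230.08
Round up: n = 231.

231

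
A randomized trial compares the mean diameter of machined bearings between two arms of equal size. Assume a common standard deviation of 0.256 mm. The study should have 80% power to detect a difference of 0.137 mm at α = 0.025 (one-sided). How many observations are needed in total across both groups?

110 total

For two equal groups, n per group = 2·((z_α + z_β)·σ/δ)².
z_α = 1.960; z_β = 0.842 (power 80%).
n = 2 × (2.802 × 0.256 / 0.137)² = 2 × 27.41 = 54.82
Round up: n = 55 per group.
Total across both groups: 2 × 55 = 110.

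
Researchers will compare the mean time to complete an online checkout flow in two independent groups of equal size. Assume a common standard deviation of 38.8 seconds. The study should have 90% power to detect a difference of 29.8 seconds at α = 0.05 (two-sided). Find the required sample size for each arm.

For two equal groups, n per group = 2·((z_{α/2} + z_β)·σ/δ)².
z_{α/2} = 1.960; z_β = 1.282 (power 90%).
n = 2 × (3.242 × 38.8 / 29.8)² = 2 × 17.82 = 35.64
Round up: n = 36 per group.

36 per group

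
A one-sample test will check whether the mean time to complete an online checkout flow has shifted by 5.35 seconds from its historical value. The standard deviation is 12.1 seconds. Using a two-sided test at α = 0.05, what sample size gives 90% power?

54

For a one-sample z-test, n = ((z_{α/2} + z_β)·σ/δ)².
z_{α/2} = 1.960 (two-sided α = 0.05); z_β = 1.282 (power 90% → β = 0.1).
n = (3.242 × 12.1 / 5.35)² = 53.76
Round up: n = 54.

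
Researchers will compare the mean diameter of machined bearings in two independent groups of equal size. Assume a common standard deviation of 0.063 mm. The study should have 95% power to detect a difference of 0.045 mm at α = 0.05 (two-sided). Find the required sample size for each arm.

51 per group

For two equal groups, n per group = 2·((z_{α/2} + z_β)·σ/δ)².
z_{α/2} = 1.960; z_β = 1.645 (power 95%).
n = 2 × (3.605 × 0.063 / 0.045)² = 2 × 25.47 = 50.94
Round up: n = 51 per group.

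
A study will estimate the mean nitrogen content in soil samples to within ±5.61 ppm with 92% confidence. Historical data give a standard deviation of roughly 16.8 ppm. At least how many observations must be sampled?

28

For a mean, the margin of error is E = z·σ/√n, so n = (zσ/E)².
At 92% confidence, z = 1.751.
n = (1.751 × 16.8 / 5.61)² = 27.50
Round up: n = 28.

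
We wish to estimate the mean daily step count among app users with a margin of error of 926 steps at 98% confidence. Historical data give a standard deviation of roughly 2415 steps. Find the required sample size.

37

For a mean, the margin of error is E = z·σ/√n, so n = (zσ/E)².
At 98% confidence, z = 2.326.
n = (2.326 × 2415 / 926)² = 36.80
Round up: n = 37.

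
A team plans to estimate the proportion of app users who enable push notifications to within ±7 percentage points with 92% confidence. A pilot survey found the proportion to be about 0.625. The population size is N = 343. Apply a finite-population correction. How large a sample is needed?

For a proportion with margin E = 0.07 at 92% confidence, z = 1.751.
n = p̂(1−p̂)(z/E)² = 0.625 × 0.375 × (1.751/0.07)² = 146.65 — call this n₀.
Finite-population correction with N = 343: n = n₀ / (1 + (n₀−1)/N) = 146.65 / 1.425 = 102.91
Round up: n = 103.

103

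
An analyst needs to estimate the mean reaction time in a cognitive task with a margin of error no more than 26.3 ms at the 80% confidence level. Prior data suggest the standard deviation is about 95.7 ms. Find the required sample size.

n = 22

For a mean, the margin of error is E = z·σ/√n, so n = (zσ/E)².
At 80% confidence, z = 1.282.
n = (1.282 × 95.7 / 26.3)² = 21.76
Round up: n = 22.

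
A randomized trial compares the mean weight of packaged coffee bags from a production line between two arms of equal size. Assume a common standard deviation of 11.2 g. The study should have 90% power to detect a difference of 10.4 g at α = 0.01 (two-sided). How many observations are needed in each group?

35 per group

For two equal groups, n per group = 2·((z_{α/2} + z_β)·σ/δ)².
z_{α/2} = 2.576; z_β = 1.282 (power 90%).
n = 2 × (3.858 × 11.2 / 10.4)² = 2 × 17.26 = 34.52
Round up: n = 35 per group.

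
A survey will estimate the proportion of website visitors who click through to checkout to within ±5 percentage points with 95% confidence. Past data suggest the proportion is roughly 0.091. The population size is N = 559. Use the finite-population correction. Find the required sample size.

104

For a proportion with margin E = 0.05 at 95% confidence, z = 1.960.
n = p̂(1−p̂)(z/E)² = 0.091 × 0.909 × (1.960/0.05)² = 127.11 — call this n₀.
Finite-population correction with N = 559: n = n₀ / (1 + (n₀−1)/N) = 127.11 / 1.226 = 103.68
Round up: n = 104.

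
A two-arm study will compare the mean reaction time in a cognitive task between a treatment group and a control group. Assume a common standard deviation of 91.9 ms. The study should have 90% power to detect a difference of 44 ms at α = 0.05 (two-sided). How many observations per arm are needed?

92 per group

For two equal groups, n per group = 2·((z_{α/2} + z_β)·σ/δ)².
z_{α/2} = 1.960; z_β = 1.282 (power 90%).
n = 2 × (3.242 × 91.9 / 44)² = 2 × 45.85 = 91.70
Round up: n = 92 per group.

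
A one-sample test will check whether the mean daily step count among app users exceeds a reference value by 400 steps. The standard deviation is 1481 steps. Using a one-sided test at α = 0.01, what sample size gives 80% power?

For a one-sample z-test, n = ((z_α + z_β)·σ/δ)².
z_α = 2.326 (one-sided α = 0.01); z_β = 0.842 (power 80% → β = 0.2).
n = (3.168 × 1481 / 400)² = 137.58
Round up: n = 138.

138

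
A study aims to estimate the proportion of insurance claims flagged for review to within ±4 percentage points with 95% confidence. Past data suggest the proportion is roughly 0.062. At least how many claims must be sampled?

For a proportion with margin E = 0.04 at 95% confidence, z = 1.960.
n = p̂(1−p̂)(z/E)² = 0.062 × 0.938 × (1.960/0.04)² = 139.63
Round up: n = 140.

140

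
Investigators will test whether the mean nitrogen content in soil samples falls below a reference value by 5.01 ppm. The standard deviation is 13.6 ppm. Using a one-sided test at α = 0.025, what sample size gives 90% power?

For a one-sample z-test, n = ((z_α + z_β)·σ/δ)².
z_α = 1.960 (one-sided α = 0.025); z_β = 1.282 (power 90% → β = 0.1).
n = (3.242 × 13.6 / 5.01)² = 77.45
Round up: n = 78.

78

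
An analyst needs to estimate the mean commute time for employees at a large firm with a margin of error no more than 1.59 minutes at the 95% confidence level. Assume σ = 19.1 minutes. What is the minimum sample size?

n = 555

For a mean, the margin of error is E = z·σ/√n, so n = (zσ/E)².
At 95% confidence, z = 1.960.
n = (1.960 × 19.1 / 1.59)² = 554.35
Round up: n = 555.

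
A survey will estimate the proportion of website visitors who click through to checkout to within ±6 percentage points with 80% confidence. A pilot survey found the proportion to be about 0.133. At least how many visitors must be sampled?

For a proportion with margin E = 0.06 at 80% confidence, z = 1.282.
n = p̂(1−p̂)(z/E)² = 0.133 × 0.867 × (1.282/0.06)² = 52.64
Round up: n = 53.

53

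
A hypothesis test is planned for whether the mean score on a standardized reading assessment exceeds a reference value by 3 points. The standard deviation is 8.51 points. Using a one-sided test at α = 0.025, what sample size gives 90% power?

For a one-sample z-test, n = ((z_α + z_β)·σ/δ)².
z_α = 1.960 (one-sided α = 0.025); z_β = 1.282 (power 90% → β = 0.1).
n = (3.242 × 8.51 / 3)² = 84.58
Round up: n = 85.

85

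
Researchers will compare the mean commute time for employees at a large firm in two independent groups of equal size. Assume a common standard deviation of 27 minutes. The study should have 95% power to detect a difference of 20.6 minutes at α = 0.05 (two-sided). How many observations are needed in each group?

45 per group

For two equal groups, n per group = 2·((z_{α/2} + z_β)·σ/δ)².
z_{α/2} = 1.960; z_β = 1.645 (power 95%).
n = 2 × (3.605 × 27 / 20.6)² = 2 × 22.33 = 44.66
Round up: n = 45 per group.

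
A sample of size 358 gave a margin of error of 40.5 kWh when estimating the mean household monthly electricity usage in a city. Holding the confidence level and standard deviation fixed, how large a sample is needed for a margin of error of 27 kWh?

806

Margin of error scales as 1/√n, so n₂ = n₁·(E₁/E₂)².
n₂ = 358 × (40.5/27)² = 358 × 2.25 = 805.50
Round up: n₂ = 806.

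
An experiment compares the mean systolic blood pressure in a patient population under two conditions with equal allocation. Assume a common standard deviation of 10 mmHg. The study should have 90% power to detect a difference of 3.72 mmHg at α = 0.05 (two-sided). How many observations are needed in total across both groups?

For two equal groups, n per group = 2·((z_{α/2} + z_β)·σ/δ)².
z_{α/2} = 1.960; z_β = 1.282 (power 90%).
n = 2 × (3.242 × 10 / 3.72)² = 2 × 75.95 = 151.90
Round up: n = 152 per group.
Total across both groups: 2 × 152 = 304.

304 total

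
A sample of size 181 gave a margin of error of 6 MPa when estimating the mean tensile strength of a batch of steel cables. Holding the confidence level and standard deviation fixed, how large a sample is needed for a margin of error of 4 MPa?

Margin of error scales as 1/√n, so n₂ = n₁·(E₁/E₂)².
n₂ = 181 × (6/4)² = 181 × 2.25 = 407.25
Round up: n₂ = 408.

408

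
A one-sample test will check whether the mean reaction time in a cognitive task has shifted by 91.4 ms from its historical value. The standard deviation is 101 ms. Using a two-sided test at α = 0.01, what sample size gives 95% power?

For a one-sample z-test, n = ((z_{α/2} + z_β)·σ/δ)².
z_{α/2} = 2.576 (two-sided α = 0.01); z_β = 1.645 (power 95% → β = 0.05).
n = (4.221 × 101 / 91.4)² = 21.76
Round up: n = 22.

n = 22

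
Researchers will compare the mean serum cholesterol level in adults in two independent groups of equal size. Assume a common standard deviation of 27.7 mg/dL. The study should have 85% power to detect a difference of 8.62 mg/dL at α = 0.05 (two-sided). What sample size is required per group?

186 per group

For two equal groups, n per group = 2·((z_{α/2} + z_β)·σ/δ)².
z_{α/2} = 1.960; z_β = 1.036 (power 85%).
n = 2 × (2.996 × 27.7 / 8.62)² = 2 × 92.69 = 185.38
Round up: n = 186 per group.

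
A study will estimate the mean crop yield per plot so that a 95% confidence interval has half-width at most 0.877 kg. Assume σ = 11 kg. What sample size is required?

n = 605

For a mean, the margin of error is E = z·σ/√n, so n = (zσ/E)².
At 95% confidence, z = 1.960.
n = (1.960 × 11 / 0.877)² = 604.36
Round up: n = 605.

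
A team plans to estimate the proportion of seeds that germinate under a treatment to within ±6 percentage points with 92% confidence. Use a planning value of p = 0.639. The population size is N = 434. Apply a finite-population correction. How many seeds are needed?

136

For a proportion with margin E = 0.06 at 92% confidence, z = 1.751.
n = p̂(1−p̂)(z/E)² = 0.639 × 0.361 × (1.751/0.06)² = 196.46 — call this n₀.
Finite-population correction with N = 434: n = n₀ / (1 + (n₀−1)/N) = 196.46 / 1.45 = 135.49
Round up: n = 136.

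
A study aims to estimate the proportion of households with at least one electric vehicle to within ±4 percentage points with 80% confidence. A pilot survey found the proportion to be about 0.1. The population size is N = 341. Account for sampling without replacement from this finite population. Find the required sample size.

73

For a proportion with margin E = 0.04 at 80% confidence, z = 1.282.
n = p̂(1−p̂)(z/E)² = 0.1 × 0.9 × (1.282/0.04)² = 92.45 — call this n₀.
Finite-population correction with N = 341: n = n₀ / (1 + (n₀−1)/N) = 92.45 / 1.268 = 72.91
Round up: n = 73.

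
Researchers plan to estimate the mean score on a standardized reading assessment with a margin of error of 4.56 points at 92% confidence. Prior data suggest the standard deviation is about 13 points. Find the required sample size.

25

For a mean, the margin of error is E = z·σ/√n, so n = (zσ/E)².
At 92% confidence, z = 1.751.
n = (1.751 × 13 / 4.56)² = 24.92
Round up: n = 25.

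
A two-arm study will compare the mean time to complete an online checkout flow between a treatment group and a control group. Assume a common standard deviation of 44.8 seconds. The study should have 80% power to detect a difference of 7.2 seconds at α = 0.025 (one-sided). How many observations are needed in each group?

For two equal groups, n per group = 2·((z_α + z_β)·σ/δ)².
z_α = 1.960; z_β = 0.842 (power 80%).
n = 2 × (2.802 × 44.8 / 7.2)² = 2 × 303.97 = 607.94
Round up: n = 608 per group.

608 per group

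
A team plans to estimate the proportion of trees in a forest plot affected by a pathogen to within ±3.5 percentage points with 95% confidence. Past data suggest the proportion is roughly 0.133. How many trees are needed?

For a proportion with margin E = 0.035 at 95% confidence, z = 1.960.
n = p̂(1−p̂)(z/E)² = 0.133 × 0.867 × (1.960/0.035)² = 361.62
Round up: n = 362.

362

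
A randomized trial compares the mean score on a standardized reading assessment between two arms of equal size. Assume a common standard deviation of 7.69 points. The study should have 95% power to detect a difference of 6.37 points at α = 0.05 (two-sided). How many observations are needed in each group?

For two equal groups, n per group = 2·((z_{α/2} + z_β)·σ/δ)².
z_{α/2} = 1.960; z_β = 1.645 (power 95%).
n = 2 × (3.605 × 7.69 / 6.37)² = 2 × 18.94 = 37.88
Round up: n = 38 per group.

38 per group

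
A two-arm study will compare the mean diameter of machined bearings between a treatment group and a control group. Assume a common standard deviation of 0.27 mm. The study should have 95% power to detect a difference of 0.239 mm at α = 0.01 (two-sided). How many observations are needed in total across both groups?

92 total

For two equal groups, n per group = 2·((z_{α/2} + z_β)·σ/δ)².
z_{α/2} = 2.576; z_β = 1.645 (power 95%).
n = 2 × (4.221 × 0.27 / 0.239)² = 2 × 22.74 = 45.48
Round up: n = 46 per group.
Total across both groups: 2 × 46 = 92.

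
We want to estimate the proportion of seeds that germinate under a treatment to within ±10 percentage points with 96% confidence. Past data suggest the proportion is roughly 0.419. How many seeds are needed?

For a proportion with margin E = 0.1 at 96% confidence, z = 2.054.
n = p̂(1−p̂)(z/E)² = 0.419 × 0.581 × (2.054/0.1)² = 102.70
Round up: n = 103.

103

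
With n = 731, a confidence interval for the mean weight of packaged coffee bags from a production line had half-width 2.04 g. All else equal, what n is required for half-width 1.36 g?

1645

Margin of error scales as 1/√n, so n₂ = n₁·(E₁/E₂)².
n₂ = 731 × (2.04/1.36)² = 731 × 2.25 = 1644.75
Round up: n₂ = 1645.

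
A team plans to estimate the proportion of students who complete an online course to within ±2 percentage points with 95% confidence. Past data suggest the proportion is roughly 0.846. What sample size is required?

For a proportion with margin E = 0.02 at 95% confidence, z = 1.960.
n = p̂(1−p̂)(z/E)² = 0.846 × 0.154 × (1.960/0.02)² = 1251.25
Round up: n = 1252.

1252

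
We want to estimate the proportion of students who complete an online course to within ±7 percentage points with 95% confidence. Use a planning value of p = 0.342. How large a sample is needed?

177

For a proportion with margin E = 0.07 at 95% confidence, z = 1.960.
n = p̂(1−p̂)(z/E)² = 0.342 × 0.658 × (1.960/0.07)² = 176.43
Round up: n = 177.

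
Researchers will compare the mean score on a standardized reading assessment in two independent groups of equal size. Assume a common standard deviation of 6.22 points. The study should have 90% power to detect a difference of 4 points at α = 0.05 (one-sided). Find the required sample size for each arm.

For two equal groups, n per group = 2·((z_α + z_β)·σ/δ)².
z_α = 1.645; z_β = 1.282 (power 90%).
n = 2 × (2.927 × 6.22 / 4)² = 2 × 20.72 = 41.44
Round up: n = 42 per group.

42 per group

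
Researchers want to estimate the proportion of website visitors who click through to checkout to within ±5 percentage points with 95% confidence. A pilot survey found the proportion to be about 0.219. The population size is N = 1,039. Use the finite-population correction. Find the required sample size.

210

For a proportion with margin E = 0.05 at 95% confidence, z = 1.960.
n = p̂(1−p̂)(z/E)² = 0.219 × 0.781 × (1.960/0.05)² = 262.83 — call this n₀.
Finite-population correction with N = 1,039: n = n₀ / (1 + (n₀−1)/N) = 262.83 / 1.252 = 209.93
Round up: n = 210.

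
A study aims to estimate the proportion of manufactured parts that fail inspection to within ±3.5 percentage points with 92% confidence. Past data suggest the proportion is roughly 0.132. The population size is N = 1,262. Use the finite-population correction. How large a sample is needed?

234

For a proportion with margin E = 0.035 at 92% confidence, z = 1.751.
n = p̂(1−p̂)(z/E)² = 0.132 × 0.868 × (1.751/0.035)² = 286.77 — call this n₀.
Finite-population correction with N = 1,262: n = n₀ / (1 + (n₀−1)/N) = 286.77 / 1.226 = 233.91
Round up: n = 234.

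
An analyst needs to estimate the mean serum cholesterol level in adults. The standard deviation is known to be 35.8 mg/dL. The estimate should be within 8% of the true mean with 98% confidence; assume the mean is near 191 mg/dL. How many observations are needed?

n = 30

For a mean, the margin of error is E = z·σ/√n, so n = (zσ/E)².
At 98% confidence, z = 2.326.
E = 8% of 191 = 15.28 mg/dL.
n = (2.326 × 35.8 / 15.28)² = 29.70
Round up: n = 30.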